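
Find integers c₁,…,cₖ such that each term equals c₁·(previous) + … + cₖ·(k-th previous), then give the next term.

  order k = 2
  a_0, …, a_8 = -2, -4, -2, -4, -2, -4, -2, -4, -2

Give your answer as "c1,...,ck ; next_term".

0,1 ; -4

  a_2 = 0·-4 + 1·-2 = -2
  a_3 = 0·-2 + 1·-4 = -4
  a_4 = 0·-4 + 1·-2 = -2
  a_5 = 0·-2 + 1·-4 = -4
  a_6 = 0·-4 + 1·-2 = -2
  a_7 = 0·-2 + 1·-4 = -4
  a_8 = 0·-4 + 1·-2 = -2
  a_9 = 0·-2 + 1·-4 = -4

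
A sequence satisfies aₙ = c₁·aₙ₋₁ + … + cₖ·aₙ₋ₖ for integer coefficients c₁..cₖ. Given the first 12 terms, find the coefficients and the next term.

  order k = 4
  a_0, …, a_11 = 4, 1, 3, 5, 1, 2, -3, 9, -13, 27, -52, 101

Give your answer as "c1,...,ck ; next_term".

  a_4 = -1·5 + 1·3 + -1·1 + 1·4 = 1
  a_5 = -1·1 + 1·5 + -1·3 + 1·1 = 2
  a_6 = -1·2 + 1·1 + -1·5 + 1·3 = -3
  a_7 = -1·-3 + 1·2 + -1·1 + 1·5 = 9
  a_8 = -1·9 + 1·-3 + -1·2 + 1·1 = -13
  a_9 = -1·-13 + 1·9 + -1·-3 + 1·2 = 27
  a_10 = -1·27 + 1·-13 + -1·9 + 1·-3 = -52
  a_11 = -1·-52 + 1·27 + -1·-13 + 1·9 = 101
  a_12 = -1·101 + 1·-52 + -1·27 + 1·-13 = -193

-1,1,-1,1 ; -193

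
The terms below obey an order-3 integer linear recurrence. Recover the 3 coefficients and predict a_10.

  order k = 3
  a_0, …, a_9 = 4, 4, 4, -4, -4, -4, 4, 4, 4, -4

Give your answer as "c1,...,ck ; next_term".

0,0,-1 ; -4

  a_3 = 0·4 + 0·4 + -1·4 = -4
  a_4 = 0·-4 + 0·4 + -1·4 = -4
  a_5 = 0·-4 + 0·-4 + -1·4 = -4
  a_6 = 0·-4 + 0·-4 + -1·-4 = 4
  a_7 = 0·4 + 0·-4 + -1·-4 = 4
  a_8 = 0·4 + 0·4 + -1·-4 = 4
  a_9 = 0·4 + 0·4 + -1·4 = -4
  a_10 = 0·-4 + 0·4 + -1·4 = -4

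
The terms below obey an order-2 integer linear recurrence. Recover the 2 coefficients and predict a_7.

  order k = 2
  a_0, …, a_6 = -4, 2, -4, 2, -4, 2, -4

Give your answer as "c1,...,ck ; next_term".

  a_2 = 0·2 + 1·-4 = -4
  a_3 = 0·-4 + 1·2 = 2
  a_4 = 0·2 + 1·-4 = -4
  a_5 = 0·-4 + 1·2 = 2
  a_6 = 0·2 + 1·-4 = -4
  a_7 = 0·-4 + 1·2 = 2

0,1 ; 2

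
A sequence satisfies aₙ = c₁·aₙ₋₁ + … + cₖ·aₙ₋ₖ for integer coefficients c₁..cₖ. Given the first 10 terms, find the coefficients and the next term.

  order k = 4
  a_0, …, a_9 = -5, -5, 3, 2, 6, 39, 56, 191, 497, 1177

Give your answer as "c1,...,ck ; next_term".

  a_4 = 1·2 + 3·3 + 4·-5 + -3·-5 = 6
  a_5 = 1·6 + 3·2 + 4·3 + -3·-5 = 39
  a_6 = 1·39 + 3·6 + 4·2 + -3·3 = 56
  a_7 = 1·56 + 3·39 + 4·6 + -3·2 = 191
  a_8 = 1·191 + 3·56 + 4·39 + -3·6 = 497
  a_9 = 1·497 + 3·191 + 4·56 + -3·39 = 1177
  a_10 = 1·1177 + 3·497 + 4·191 + -3·56 = 3264

1,3,4,-3 ; 3264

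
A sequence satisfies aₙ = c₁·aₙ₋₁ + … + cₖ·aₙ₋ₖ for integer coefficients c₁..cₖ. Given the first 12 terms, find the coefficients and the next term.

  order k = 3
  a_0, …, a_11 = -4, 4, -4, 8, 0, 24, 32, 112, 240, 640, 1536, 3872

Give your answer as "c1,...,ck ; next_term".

2,2,-2 ; 9536

  a_3 = 2·-4 + 2·4 + -2·-4 = 8
  a_4 = 2·8 + 2·-4 + -2·4 = 0
  a_5 = 2·0 + 2·8 + -2·-4 = 24
  a_6 = 2·24 + 2·0 + -2·8 = 32
  a_7 = 2·32 + 2·24 + -2·0 = 112
  a_8 = 2·112 + 2·32 + -2·24 = 240
  a_9 = 2·240 + 2·112 + -2·32 = 640
  a_10 = 2·640 + 2·240 + -2·112 = 1536
  a_11 = 2·1536 + 2·640 + -2·240 = 3872
  a_12 = 2·3872 + 2·1536 + -2·640 = 9536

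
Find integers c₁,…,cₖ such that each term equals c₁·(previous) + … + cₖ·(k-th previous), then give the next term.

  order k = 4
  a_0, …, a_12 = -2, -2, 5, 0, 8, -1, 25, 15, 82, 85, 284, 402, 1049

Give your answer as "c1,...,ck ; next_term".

1,2,-1,2 ; 1739

  a_4 = 1·0 + 2·5 + -1·-2 + 2·-2 = 8
  a_5 = 1·8 + 2·0 + -1·5 + 2·-2 = -1
  a_6 = 1·-1 + 2·8 + -1·0 + 2·5 = 25
  a_7 = 1·25 + 2·-1 + -1·8 + 2·0 = 15
  a_8 = 1·15 + 2·25 + -1·-1 + 2·8 = 82
  a_9 = 1·82 + 2·15 + -1·25 + 2·-1 = 85
  a_10 = 1·85 + 2·82 + -1·15 + 2·25 = 284
  a_11 = 1·284 + 2·85 + -1·82 + 2·15 = 402
  a_12 = 1·402 + 2·284 + -1·85 + 2·82 = 1049
  a_13 = 1·1049 + 2·402 + -1·284 + 2·85 = 1739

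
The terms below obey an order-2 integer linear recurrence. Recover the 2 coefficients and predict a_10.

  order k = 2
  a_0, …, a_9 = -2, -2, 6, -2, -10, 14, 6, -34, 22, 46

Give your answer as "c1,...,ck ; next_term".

  a_2 = -1·-2 + -2·-2 = 6
  a_3 = -1·6 + -2·-2 = -2
  a_4 = -1·-2 + -2·6 = -10
  a_5 = -1·-10 + -2·-2 = 14
  a_6 = -1·14 + -2·-10 = 6
  a_7 = -1·6 + -2·14 = -34
  a_8 = -1·-34 + -2·6 = 22
  a_9 = -1·22 + -2·-34 = 46
  a_10 = -1·46 + -2·22 = -90

-1,-2 ; -90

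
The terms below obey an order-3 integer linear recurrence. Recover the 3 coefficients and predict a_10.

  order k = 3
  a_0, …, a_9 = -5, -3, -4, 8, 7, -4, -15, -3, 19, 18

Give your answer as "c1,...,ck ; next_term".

0,-1,-1 ; -16

  a_3 = 0·-4 + -1·-3 + -1·-5 = 8
  a_4 = 0·8 + -1·-4 + -1·-3 = 7
  a_5 = 0·7 + -1·8 + -1·-4 = -4
  a_6 = 0·-4 + -1·7 + -1·8 = -15
  a_7 = 0·-15 + -1·-4 + -1·7 = -3
  a_8 = 0·-3 + -1·-15 + -1·-4 = 19
  a_9 = 0·19 + -1·-3 + -1·-15 = 18
  a_10 = 0·18 + -1·19 + -1·-3 = -16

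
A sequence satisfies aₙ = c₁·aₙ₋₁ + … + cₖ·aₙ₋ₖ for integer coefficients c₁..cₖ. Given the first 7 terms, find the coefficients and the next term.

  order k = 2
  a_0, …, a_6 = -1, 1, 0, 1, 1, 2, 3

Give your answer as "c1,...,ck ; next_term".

  a_2 = 1·1 + 1·-1 = 0
  a_3 = 1·0 + 1·1 = 1
  a_4 = 1·1 + 1·0 = 1
  a_5 = 1·1 + 1·1 = 2
  a_6 = 1·2 + 1·1 = 3
  a_7 = 1·3 + 1·2 = 5

1,1 ; 5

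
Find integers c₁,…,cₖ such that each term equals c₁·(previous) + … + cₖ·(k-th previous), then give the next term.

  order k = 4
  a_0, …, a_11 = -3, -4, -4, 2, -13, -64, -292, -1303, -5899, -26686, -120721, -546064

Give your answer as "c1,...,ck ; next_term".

  a_4 = 4·2 + 2·-4 + 1·-4 + 3·-3 = -13
  a_5 = 4·-13 + 2·2 + 1·-4 + 3·-4 = -64
  a_6 = 4·-64 + 2·-13 + 1·2 + 3·-4 = -292
  a_7 = 4·-292 + 2·-64 + 1·-13 + 3·2 = -1303
  a_8 = 4·-1303 + 2·-292 + 1·-64 + 3·-13 = -5899
  a_9 = 4·-5899 + 2·-1303 + 1·-292 + 3·-64 = -26686
  a_10 = 4·-26686 + 2·-5899 + 1·-1303 + 3·-292 = -120721
  a_11 = 4·-120721 + 2·-26686 + 1·-5899 + 3·-1303 = -546064
  a_12 = 4·-546064 + 2·-120721 + 1·-26686 + 3·-5899 = -2470081

4,2,1,3 ; -2470081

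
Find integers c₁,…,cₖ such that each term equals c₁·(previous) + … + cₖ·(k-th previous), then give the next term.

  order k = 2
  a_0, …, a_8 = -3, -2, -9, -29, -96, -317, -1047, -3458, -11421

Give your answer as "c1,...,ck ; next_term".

3,1 ; -37721

  a_2 = 3·-2 + 1·-3 = -9
  a_3 = 3·-9 + 1·-2 = -29
  a_4 = 3·-29 + 1·-9 = -96
  a_5 = 3·-96 + 1·-29 = -317
  a_6 = 3·-317 + 1·-96 = -1047
  a_7 = 3·-1047 + 1·-317 = -3458
  a_8 = 3·-3458 + 1·-1047 = -11421
  a_9 = 3·-11421 + 1·-3458 = -37721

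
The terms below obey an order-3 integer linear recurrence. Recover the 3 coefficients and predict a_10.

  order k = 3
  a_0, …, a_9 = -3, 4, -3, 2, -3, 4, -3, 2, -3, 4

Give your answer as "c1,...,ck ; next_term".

-1,-1,-1 ; -3

  a_3 = -1·-3 + -1·4 + -1·-3 = 2
  a_4 = -1·2 + -1·-3 + -1·4 = -3
  a_5 = -1·-3 + -1·2 + -1·-3 = 4
  a_6 = -1·4 + -1·-3 + -1·2 = -3
  a_7 = -1·-3 + -1·4 + -1·-3 = 2
  a_8 = -1·2 + -1·-3 + -1·4 = -3
  a_9 = -1·-3 + -1·2 + -1·-3 = 4
  a_10 = -1·4 + -1·-3 + -1·2 = -3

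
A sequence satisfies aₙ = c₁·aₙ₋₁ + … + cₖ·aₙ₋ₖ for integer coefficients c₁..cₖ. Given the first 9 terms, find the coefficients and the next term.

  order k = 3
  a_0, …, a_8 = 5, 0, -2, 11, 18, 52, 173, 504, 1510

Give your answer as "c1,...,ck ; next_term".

  a_3 = 2·-2 + 2·0 + 3·5 = 11
  a_4 = 2·11 + 2·-2 + 3·0 = 18
  a_5 = 2·18 + 2·11 + 3·-2 = 52
  a_6 = 2·52 + 2·18 + 3·11 = 173
  a_7 = 2·173 + 2·52 + 3·18 = 504
  a_8 = 2·504 + 2·173 + 3·52 = 1510
  a_9 = 2·1510 + 2·504 + 3·173 = 4547

2,2,3 ; 4547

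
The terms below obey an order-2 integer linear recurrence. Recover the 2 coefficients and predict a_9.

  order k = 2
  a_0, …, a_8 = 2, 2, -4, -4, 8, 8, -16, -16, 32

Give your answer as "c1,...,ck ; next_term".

0,-2 ; 32

  a_2 = 0·2 + -2·2 = -4
  a_3 = 0·-4 + -2·2 = -4
  a_4 = 0·-4 + -2·-4 = 8
  a_5 = 0·8 + -2·-4 = 8
  a_6 = 0·8 + -2·8 = -16
  a_7 = 0·-16 + -2·8 = -16
  a_8 = 0·-16 + -2·-16 = 32
  a_9 = 0·32 + -2·-16 = 32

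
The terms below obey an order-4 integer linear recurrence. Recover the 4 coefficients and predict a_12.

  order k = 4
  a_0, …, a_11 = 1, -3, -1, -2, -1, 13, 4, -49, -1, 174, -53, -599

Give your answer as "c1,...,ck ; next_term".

0,-4,1,-2 ; 388

  a_4 = 0·-2 + -4·-1 + 1·-3 + -2·1 = -1
  a_5 = 0·-1 + -4·-2 + 1·-1 + -2·-3 = 13
  a_6 = 0·13 + -4·-1 + 1·-2 + -2·-1 = 4
  a_7 = 0·4 + -4·13 + 1·-1 + -2·-2 = -49
  a_8 = 0·-49 + -4·4 + 1·13 + -2·-1 = -1
  a_9 = 0·-1 + -4·-49 + 1·4 + -2·13 = 174
  a_10 = 0·174 + -4·-1 + 1·-49 + -2·4 = -53
  a_11 = 0·-53 + -4·174 + 1·-1 + -2·-49 = -599
  a_12 = 0·-599 + -4·-53 + 1·174 + -2·-1 = 388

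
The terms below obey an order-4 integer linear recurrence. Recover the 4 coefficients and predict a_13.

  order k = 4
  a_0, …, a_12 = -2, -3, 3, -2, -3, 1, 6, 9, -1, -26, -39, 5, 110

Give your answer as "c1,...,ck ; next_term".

  a_4 = 1·-2 + -2·3 + -1·-3 + -1·-2 = -3
  a_5 = 1·-3 + -2·-2 + -1·3 + -1·-3 = 1
  a_6 = 1·1 + -2·-3 + -1·-2 + -1·3 = 6
  a_7 = 1·6 + -2·1 + -1·-3 + -1·-2 = 9
  a_8 = 1·9 + -2·6 + -1·1 + -1·-3 = -1
  a_9 = 1·-1 + -2·9 + -1·6 + -1·1 = -26
  a_10 = 1·-26 + -2·-1 + -1·9 + -1·6 = -39
  a_11 = 1·-39 + -2·-26 + -1·-1 + -1·9 = 5
  a_12 = 1·5 + -2·-39 + -1·-26 + -1·-1 = 110
  a_13 = 1·110 + -2·5 + -1·-39 + -1·-26 = 165

1,-2,-1,-1 ; 165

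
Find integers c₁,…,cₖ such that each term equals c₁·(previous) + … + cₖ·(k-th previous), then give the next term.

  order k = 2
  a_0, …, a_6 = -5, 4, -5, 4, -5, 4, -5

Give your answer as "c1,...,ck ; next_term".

  a_2 = 0·4 + 1·-5 = -5
  a_3 = 0·-5 + 1·4 = 4
  a_4 = 0·4 + 1·-5 = -5
  a_5 = 0·-5 + 1·4 = 4
  a_6 = 0·4 + 1·-5 = -5
  a_7 = 0·-5 + 1·4 = 4

0,1 ; 4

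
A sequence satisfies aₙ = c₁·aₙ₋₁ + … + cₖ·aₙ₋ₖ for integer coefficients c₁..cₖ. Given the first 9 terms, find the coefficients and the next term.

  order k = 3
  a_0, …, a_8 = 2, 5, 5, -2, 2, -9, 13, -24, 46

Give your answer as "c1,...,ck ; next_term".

  a_3 = -1·5 + 1·5 + -1·2 = -2
  a_4 = -1·-2 + 1·5 + -1·5 = 2
  a_5 = -1·2 + 1·-2 + -1·5 = -9
  a_6 = -1·-9 + 1·2 + -1·-2 = 13
  a_7 = -1·13 + 1·-9 + -1·2 = -24
  a_8 = -1·-24 + 1·13 + -1·-9 = 46
  a_9 = -1·46 + 1·-24 + -1·13 = -83

-1,1,-1 ; -83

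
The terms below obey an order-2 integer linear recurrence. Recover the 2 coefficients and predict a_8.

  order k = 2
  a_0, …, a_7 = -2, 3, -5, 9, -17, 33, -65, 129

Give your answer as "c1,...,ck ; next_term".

  a_2 = -3·3 + -2·-2 = -5
  a_3 = -3·-5 + -2·3 = 9
  a_4 = -3·9 + -2·-5 = -17
  a_5 = -3·-17 + -2·9 = 33
  a_6 = -3·33 + -2·-17 = -65
  a_7 = -3·-65 + -2·33 = 129
  a_8 = -3·129 + -2·-65 = -257

-3,-2 ; -257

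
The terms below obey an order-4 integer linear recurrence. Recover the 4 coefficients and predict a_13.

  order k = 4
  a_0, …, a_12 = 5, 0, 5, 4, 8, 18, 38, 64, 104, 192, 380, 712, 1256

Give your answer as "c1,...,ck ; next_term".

  a_4 = 2·4 + -2·5 + 2·0 + 2·5 = 8
  a_5 = 2·8 + -2·4 + 2·5 + 2·0 = 18
  a_6 = 2·18 + -2·8 + 2·4 + 2·5 = 38
  a_7 = 2·38 + -2·18 + 2·8 + 2·4 = 64
  a_8 = 2·64 + -2·38 + 2·18 + 2·8 = 104
  a_9 = 2·104 + -2·64 + 2·38 + 2·18 = 192
  a_10 = 2·192 + -2·104 + 2·64 + 2·38 = 380
  a_11 = 2·380 + -2·192 + 2·104 + 2·64 = 712
  a_12 = 2·712 + -2·380 + 2·192 + 2·104 = 1256
  a_13 = 2·1256 + -2·712 + 2·380 + 2·192 = 2232

2,-2,2,2 ; 2232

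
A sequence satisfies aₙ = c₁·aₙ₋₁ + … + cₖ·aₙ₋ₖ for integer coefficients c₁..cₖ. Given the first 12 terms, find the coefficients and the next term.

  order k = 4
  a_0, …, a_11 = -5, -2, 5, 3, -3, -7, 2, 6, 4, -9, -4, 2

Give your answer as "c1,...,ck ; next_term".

0,0,-1,1 ; 13

  a_4 = 0·3 + 0·5 + -1·-2 + 1·-5 = -3
  a_5 = 0·-3 + 0·3 + -1·5 + 1·-2 = -7
  a_6 = 0·-7 + 0·-3 + -1·3 + 1·5 = 2
  a_7 = 0·2 + 0·-7 + -1·-3 + 1·3 = 6
  a_8 = 0·6 + 0·2 + -1·-7 + 1·-3 = 4
  a_9 = 0·4 + 0·6 + -1·2 + 1·-7 = -9
  a_10 = 0·-9 + 0·4 + -1·6 + 1·2 = -4
  a_11 = 0·-4 + 0·-9 + -1·4 + 1·6 = 2
  a_12 = 0·2 + 0·-4 + -1·-9 + 1·4 = 13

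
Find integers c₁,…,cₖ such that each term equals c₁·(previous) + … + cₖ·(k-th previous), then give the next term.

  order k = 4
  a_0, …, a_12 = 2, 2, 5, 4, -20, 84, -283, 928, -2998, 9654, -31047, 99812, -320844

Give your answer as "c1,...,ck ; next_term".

-4,-2,2,1 ; 1031312

  a_4 = -4·4 + -2·5 + 2·2 + 1·2 = -20
  a_5 = -4·-20 + -2·4 + 2·5 + 1·2 = 84
  a_6 = -4·84 + -2·-20 + 2·4 + 1·5 = -283
  a_7 = -4·-283 + -2·84 + 2·-20 + 1·4 = 928
  a_8 = -4·928 + -2·-283 + 2·84 + 1·-20 = -2998
  a_9 = -4·-2998 + -2·928 + 2·-283 + 1·84 = 9654
  a_10 = -4·9654 + -2·-2998 + 2·928 + 1·-283 = -31047
  a_11 = -4·-31047 + -2·9654 + 2·-2998 + 1·928 = 99812
  a_12 = -4·99812 + -2·-31047 + 2·9654 + 1·-2998 = -320844
  a_13 = -4·-320844 + -2·99812 + 2·-31047 + 1·9654 = 1031312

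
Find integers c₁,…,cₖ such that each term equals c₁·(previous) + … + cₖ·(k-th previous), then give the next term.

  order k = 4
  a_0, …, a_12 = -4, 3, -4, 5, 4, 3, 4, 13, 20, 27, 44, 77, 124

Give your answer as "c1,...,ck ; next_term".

  a_4 = 1·5 + 0·-4 + 1·3 + 1·-4 = 4
  a_5 = 1·4 + 0·5 + 1·-4 + 1·3 = 3
  a_6 = 1·3 + 0·4 + 1·5 + 1·-4 = 4
  a_7 = 1·4 + 0·3 + 1·4 + 1·5 = 13
  a_8 = 1·13 + 0·4 + 1·3 + 1·4 = 20
  a_9 = 1·20 + 0·13 + 1·4 + 1·3 = 27
  a_10 = 1·27 + 0·20 + 1·13 + 1·4 = 44
  a_11 = 1·44 + 0·27 + 1·20 + 1·13 = 77
  a_12 = 1·77 + 0·44 + 1·27 + 1·20 = 124
  a_13 = 1·124 + 0·77 + 1·44 + 1·27 = 195

1,0,1,1 ; 195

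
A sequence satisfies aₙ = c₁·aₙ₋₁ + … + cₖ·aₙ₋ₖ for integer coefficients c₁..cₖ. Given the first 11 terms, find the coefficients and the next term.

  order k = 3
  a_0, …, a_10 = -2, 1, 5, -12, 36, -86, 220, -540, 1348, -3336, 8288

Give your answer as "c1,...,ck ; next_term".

  a_3 = -2·5 + 2·1 + 2·-2 = -12
  a_4 = -2·-12 + 2·5 + 2·1 = 36
  a_5 = -2·36 + 2·-12 + 2·5 = -86
  a_6 = -2·-86 + 2·36 + 2·-12 = 220
  a_7 = -2·220 + 2·-86 + 2·36 = -540
  a_8 = -2·-540 + 2·220 + 2·-86 = 1348
  a_9 = -2·1348 + 2·-540 + 2·220 = -3336
  a_10 = -2·-3336 + 2·1348 + 2·-540 = 8288
  a_11 = -2·8288 + 2·-3336 + 2·1348 = -20552

-2,2,2 ; -20552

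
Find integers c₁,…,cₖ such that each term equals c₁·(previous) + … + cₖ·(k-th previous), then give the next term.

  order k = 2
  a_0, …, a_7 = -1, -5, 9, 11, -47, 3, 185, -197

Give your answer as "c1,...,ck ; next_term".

  a_2 = -1·-5 + -4·-1 = 9
  a_3 = -1·9 + -4·-5 = 11
  a_4 = -1·11 + -4·9 = -47
  a_5 = -1·-47 + -4·11 = 3
  a_6 = -1·3 + -4·-47 = 185
  a_7 = -1·185 + -4·3 = -197
  a_8 = -1·-197 + -4·185 = -543

-1,-4 ; -543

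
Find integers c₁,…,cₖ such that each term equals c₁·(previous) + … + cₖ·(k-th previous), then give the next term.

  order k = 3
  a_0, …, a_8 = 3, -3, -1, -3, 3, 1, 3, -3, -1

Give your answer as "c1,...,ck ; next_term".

0,0,-1 ; -3

  a_3 = 0·-1 + 0·-3 + -1·3 = -3
  a_4 = 0·-3 + 0·-1 + -1·-3 = 3
  a_5 = 0·3 + 0·-3 + -1·-1 = 1
  a_6 = 0·1 + 0·3 + -1·-3 = 3
  a_7 = 0·3 + 0·1 + -1·3 = -3
  a_8 = 0·-3 + 0·3 + -1·1 = -1
  a_9 = 0·-1 + 0·-3 + -1·3 = -3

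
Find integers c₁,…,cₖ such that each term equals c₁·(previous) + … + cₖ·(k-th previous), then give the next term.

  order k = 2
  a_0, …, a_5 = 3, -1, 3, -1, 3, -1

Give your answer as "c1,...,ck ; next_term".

  a_2 = 0·-1 + 1·3 = 3
  a_3 = 0·3 + 1·-1 = -1
  a_4 = 0·-1 + 1·3 = 3
  a_5 = 0·3 + 1·-1 = -1
  a_6 = 0·-1 + 1·3 = 3

0,1 ; 3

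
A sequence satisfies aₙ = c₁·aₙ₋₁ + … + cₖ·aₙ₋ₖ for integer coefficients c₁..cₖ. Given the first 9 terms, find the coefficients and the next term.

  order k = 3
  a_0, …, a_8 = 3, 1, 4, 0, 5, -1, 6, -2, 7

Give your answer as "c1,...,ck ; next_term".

  a_3 = -1·4 + 1·1 + 1·3 = 0
  a_4 = -1·0 + 1·4 + 1·1 = 5
  a_5 = -1·5 + 1·0 + 1·4 = -1
  a_6 = -1·-1 + 1·5 + 1·0 = 6
  a_7 = -1·6 + 1·-1 + 1·5 = -2
  a_8 = -1·-2 + 1·6 + 1·-1 = 7
  a_9 = -1·7 + 1·-2 + 1·6 = -3

-1,1,1 ; -3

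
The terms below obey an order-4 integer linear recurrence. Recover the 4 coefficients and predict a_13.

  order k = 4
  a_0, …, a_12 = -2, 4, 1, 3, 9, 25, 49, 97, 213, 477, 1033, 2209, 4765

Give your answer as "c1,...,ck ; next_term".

  a_4 = 2·3 + -1·1 + 2·4 + 2·-2 = 9
  a_5 = 2·9 + -1·3 + 2·1 + 2·4 = 25
  a_6 = 2·25 + -1·9 + 2·3 + 2·1 = 49
  a_7 = 2·49 + -1·25 + 2·9 + 2·3 = 97
  a_8 = 2·97 + -1·49 + 2·25 + 2·9 = 213
  a_9 = 2·213 + -1·97 + 2·49 + 2·25 = 477
  a_10 = 2·477 + -1·213 + 2·97 + 2·49 = 1033
  a_11 = 2·1033 + -1·477 + 2·213 + 2·97 = 2209
  a_12 = 2·2209 + -1·1033 + 2·477 + 2·213 = 4765
  a_13 = 2·4765 + -1·2209 + 2·1033 + 2·477 = 10341

2,-1,2,2 ; 10341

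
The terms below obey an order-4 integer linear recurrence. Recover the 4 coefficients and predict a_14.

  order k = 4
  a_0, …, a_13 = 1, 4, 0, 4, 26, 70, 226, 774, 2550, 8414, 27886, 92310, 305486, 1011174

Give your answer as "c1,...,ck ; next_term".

  a_4 = 3·4 + 0·0 + 4·4 + -2·1 = 26
  a_5 = 3·26 + 0·4 + 4·0 + -2·4 = 70
  a_6 = 3·70 + 0·26 + 4·4 + -2·0 = 226
  a_7 = 3·226 + 0·70 + 4·26 + -2·4 = 774
  a_8 = 3·774 + 0·226 + 4·70 + -2·26 = 2550
  a_9 = 3·2550 + 0·774 + 4·226 + -2·70 = 8414
  a_10 = 3·8414 + 0·2550 + 4·774 + -2·226 = 27886
  a_11 = 3·27886 + 0·8414 + 4·2550 + -2·774 = 92310
  a_12 = 3·92310 + 0·27886 + 4·8414 + -2·2550 = 305486
  a_13 = 3·305486 + 0·92310 + 4·27886 + -2·8414 = 1011174
  a_14 = 3·1011174 + 0·305486 + 4·92310 + -2·27886 = 3346990

3,0,4,-2 ; 3346990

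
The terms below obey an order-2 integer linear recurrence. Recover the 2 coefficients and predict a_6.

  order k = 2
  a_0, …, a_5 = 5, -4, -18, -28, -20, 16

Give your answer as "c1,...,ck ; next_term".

2,-2 ; 72

  a_2 = 2·-4 + -2·5 = -18
  a_3 = 2·-18 + -2·-4 = -28
  a_4 = 2·-28 + -2·-18 = -20
  a_5 = 2·-20 + -2·-28 = 16
  a_6 = 2·16 + -2·-20 = 72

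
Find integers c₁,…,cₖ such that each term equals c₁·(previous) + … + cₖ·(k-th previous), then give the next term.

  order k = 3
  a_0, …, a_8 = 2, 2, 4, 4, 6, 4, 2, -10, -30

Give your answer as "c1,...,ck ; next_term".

2,1,-3 ; -76

  a_3 = 2·4 + 1·2 + -3·2 = 4
  a_4 = 2·4 + 1·4 + -3·2 = 6
  a_5 = 2·6 + 1·4 + -3·4 = 4
  a_6 = 2·4 + 1·6 + -3·4 = 2
  a_7 = 2·2 + 1·4 + -3·6 = -10
  a_8 = 2·-10 + 1·2 + -3·4 = -30
  a_9 = 2·-30 + 1·-10 + -3·2 = -76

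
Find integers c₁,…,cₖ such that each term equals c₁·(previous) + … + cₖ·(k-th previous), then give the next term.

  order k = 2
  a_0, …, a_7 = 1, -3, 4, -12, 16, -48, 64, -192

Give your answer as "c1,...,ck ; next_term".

  a_2 = 0·-3 + 4·1 = 4
  a_3 = 0·4 + 4·-3 = -12
  a_4 = 0·-12 + 4·4 = 16
  a_5 = 0·16 + 4·-12 = -48
  a_6 = 0·-48 + 4·16 = 64
  a_7 = 0·64 + 4·-48 = -192
  a_8 = 0·-192 + 4·64 = 256

0,4 ; 256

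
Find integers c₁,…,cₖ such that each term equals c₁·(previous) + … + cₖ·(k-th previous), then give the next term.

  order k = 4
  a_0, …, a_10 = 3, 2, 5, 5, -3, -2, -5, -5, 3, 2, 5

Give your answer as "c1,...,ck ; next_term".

0,0,0,-1 ; 5

  a_4 = 0·5 + 0·5 + 0·2 + -1·3 = -3
  a_5 = 0·-3 + 0·5 + 0·5 + -1·2 = -2
  a_6 = 0·-2 + 0·-3 + 0·5 + -1·5 = -5
  a_7 = 0·-5 + 0·-2 + 0·-3 + -1·5 = -5
  a_8 = 0·-5 + 0·-5 + 0·-2 + -1·-3 = 3
  a_9 = 0·3 + 0·-5 + 0·-5 + -1·-2 = 2
  a_10 = 0·2 + 0·3 + 0·-5 + -1·-5 = 5
  a_11 = 0·5 + 0·2 + 0·3 + -1·-5 = 5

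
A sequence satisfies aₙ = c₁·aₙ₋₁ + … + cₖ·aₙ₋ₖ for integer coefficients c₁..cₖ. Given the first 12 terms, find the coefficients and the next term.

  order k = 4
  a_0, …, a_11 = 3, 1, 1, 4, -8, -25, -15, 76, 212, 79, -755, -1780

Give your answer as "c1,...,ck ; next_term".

1,-3,-3,-2 ; -176

  a_4 = 1·4 + -3·1 + -3·1 + -2·3 = -8
  a_5 = 1·-8 + -3·4 + -3·1 + -2·1 = -25
  a_6 = 1·-25 + -3·-8 + -3·4 + -2·1 = -15
  a_7 = 1·-15 + -3·-25 + -3·-8 + -2·4 = 76
  a_8 = 1·76 + -3·-15 + -3·-25 + -2·-8 = 212
  a_9 = 1·212 + -3·76 + -3·-15 + -2·-25 = 79
  a_10 = 1·79 + -3·212 + -3·76 + -2·-15 = -755
  a_11 = 1·-755 + -3·79 + -3·212 + -2·76 = -1780
  a_12 = 1·-1780 + -3·-755 + -3·79 + -2·212 = -176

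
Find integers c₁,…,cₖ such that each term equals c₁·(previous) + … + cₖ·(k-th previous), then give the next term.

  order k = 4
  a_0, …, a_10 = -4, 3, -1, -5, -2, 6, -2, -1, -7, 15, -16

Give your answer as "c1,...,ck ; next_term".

-1,0,-1,1 ; 22

  a_4 = -1·-5 + 0·-1 + -1·3 + 1·-4 = -2
  a_5 = -1·-2 + 0·-5 + -1·-1 + 1·3 = 6
  a_6 = -1·6 + 0·-2 + -1·-5 + 1·-1 = -2
  a_7 = -1·-2 + 0·6 + -1·-2 + 1·-5 = -1
  a_8 = -1·-1 + 0·-2 + -1·6 + 1·-2 = -7
  a_9 = -1·-7 + 0·-1 + -1·-2 + 1·6 = 15
  a_10 = -1·15 + 0·-7 + -1·-1 + 1·-2 = -16
  a_11 = -1·-16 + 0·15 + -1·-7 + 1·-1 = 22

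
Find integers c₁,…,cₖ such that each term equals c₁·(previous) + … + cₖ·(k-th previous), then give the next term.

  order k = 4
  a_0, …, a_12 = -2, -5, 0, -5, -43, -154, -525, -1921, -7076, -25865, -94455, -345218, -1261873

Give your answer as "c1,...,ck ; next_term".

  a_4 = 3·-5 + 1·0 + 4·-5 + 4·-2 = -43
  a_5 = 3·-43 + 1·-5 + 4·0 + 4·-5 = -154
  a_6 = 3·-154 + 1·-43 + 4·-5 + 4·0 = -525
  a_7 = 3·-525 + 1·-154 + 4·-43 + 4·-5 = -1921
  a_8 = 3·-1921 + 1·-525 + 4·-154 + 4·-43 = -7076
  a_9 = 3·-7076 + 1·-1921 + 4·-525 + 4·-154 = -25865
  a_10 = 3·-25865 + 1·-7076 + 4·-1921 + 4·-525 = -94455
  a_11 = 3·-94455 + 1·-25865 + 4·-7076 + 4·-1921 = -345218
  a_12 = 3·-345218 + 1·-94455 + 4·-25865 + 4·-7076 = -1261873
  a_13 = 3·-1261873 + 1·-345218 + 4·-94455 + 4·-25865 = -4612117

3,1,4,4 ; -4612117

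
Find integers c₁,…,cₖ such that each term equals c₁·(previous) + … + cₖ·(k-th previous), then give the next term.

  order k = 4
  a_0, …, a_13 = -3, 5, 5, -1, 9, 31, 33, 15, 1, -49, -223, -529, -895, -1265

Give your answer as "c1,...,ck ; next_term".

3,-4,4,-4 ; -1439

  a_4 = 3·-1 + -4·5 + 4·5 + -4·-3 = 9
  a_5 = 3·9 + -4·-1 + 4·5 + -4·5 = 31
  a_6 = 3·31 + -4·9 + 4·-1 + -4·5 = 33
  a_7 = 3·33 + -4·31 + 4·9 + -4·-1 = 15
  a_8 = 3·15 + -4·33 + 4·31 + -4·9 = 1
  a_9 = 3·1 + -4·15 + 4·33 + -4·31 = -49
  a_10 = 3·-49 + -4·1 + 4·15 + -4·33 = -223
  a_11 = 3·-223 + -4·-49 + 4·1 + -4·15 = -529
  a_12 = 3·-529 + -4·-223 + 4·-49 + -4·1 = -895
  a_13 = 3·-895 + -4·-529 + 4·-223 + -4·-49 = -1265
  a_14 = 3·-1265 + -4·-895 + 4·-529 + -4·-223 = -1439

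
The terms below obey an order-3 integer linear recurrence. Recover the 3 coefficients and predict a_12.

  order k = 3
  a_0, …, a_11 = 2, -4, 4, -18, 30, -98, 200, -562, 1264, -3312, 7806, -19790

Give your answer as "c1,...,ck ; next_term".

-1,4,1 ; 47702

  a_3 = -1·4 + 4·-4 + 1·2 = -18
  a_4 = -1·-18 + 4·4 + 1·-4 = 30
  a_5 = -1·30 + 4·-18 + 1·4 = -98
  a_6 = -1·-98 + 4·30 + 1·-18 = 200
  a_7 = -1·200 + 4·-98 + 1·30 = -562
  a_8 = -1·-562 + 4·200 + 1·-98 = 1264
  a_9 = -1·1264 + 4·-562 + 1·200 = -3312
  a_10 = -1·-3312 + 4·1264 + 1·-562 = 7806
  a_11 = -1·7806 + 4·-3312 + 1·1264 = -19790
  a_12 = -1·-19790 + 4·7806 + 1·-3312 = 47702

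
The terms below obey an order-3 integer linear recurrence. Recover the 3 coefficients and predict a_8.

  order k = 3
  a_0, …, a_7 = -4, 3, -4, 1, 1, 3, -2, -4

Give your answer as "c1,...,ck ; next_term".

  a_3 = 0·-4 + -1·3 + -1·-4 = 1
  a_4 = 0·1 + -1·-4 + -1·3 = 1
  a_5 = 0·1 + -1·1 + -1·-4 = 3
  a_6 = 0·3 + -1·1 + -1·1 = -2
  a_7 = 0·-2 + -1·3 + -1·1 = -4
  a_8 = 0·-4 + -1·-2 + -1·3 = -1

0,-1,-1 ; -1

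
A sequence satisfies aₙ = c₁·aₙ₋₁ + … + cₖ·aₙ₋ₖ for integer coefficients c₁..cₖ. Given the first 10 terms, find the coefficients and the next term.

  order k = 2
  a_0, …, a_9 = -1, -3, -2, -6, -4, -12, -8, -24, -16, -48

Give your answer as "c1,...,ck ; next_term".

  a_2 = 0·-3 + 2·-1 = -2
  a_3 = 0·-2 + 2·-3 = -6
  a_4 = 0·-6 + 2·-2 = -4
  a_5 = 0·-4 + 2·-6 = -12
  a_6 = 0·-12 + 2·-4 = -8
  a_7 = 0·-8 + 2·-12 = -24
  a_8 = 0·-24 + 2·-8 = -16
  a_9 = 0·-16 + 2·-24 = -48
  a_10 = 0·-48 + 2·-16 = -32

0,2 ; -32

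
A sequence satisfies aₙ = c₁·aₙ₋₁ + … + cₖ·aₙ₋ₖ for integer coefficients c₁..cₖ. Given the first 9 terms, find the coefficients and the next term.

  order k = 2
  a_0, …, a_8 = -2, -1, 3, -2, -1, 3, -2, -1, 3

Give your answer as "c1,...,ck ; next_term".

-1,-1 ; -2

  a_2 = -1·-1 + -1·-2 = 3
  a_3 = -1·3 + -1·-1 = -2
  a_4 = -1·-2 + -1·3 = -1
  a_5 = -1·-1 + -1·-2 = 3
  a_6 = -1·3 + -1·-1 = -2
  a_7 = -1·-2 + -1·3 = -1
  a_8 = -1·-1 + -1·-2 = 3
  a_9 = -1·3 + -1·-1 = -2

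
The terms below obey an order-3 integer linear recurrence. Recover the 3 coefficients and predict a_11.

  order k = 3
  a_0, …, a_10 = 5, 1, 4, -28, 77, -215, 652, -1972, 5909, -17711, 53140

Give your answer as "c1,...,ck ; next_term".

-3,-1,-3 ; -159436

  a_3 = -3·4 + -1·1 + -3·5 = -28
  a_4 = -3·-28 + -1·4 + -3·1 = 77
  a_5 = -3·77 + -1·-28 + -3·4 = -215
  a_6 = -3·-215 + -1·77 + -3·-28 = 652
  a_7 = -3·652 + -1·-215 + -3·77 = -1972
  a_8 = -3·-1972 + -1·652 + -3·-215 = 5909
  a_9 = -3·5909 + -1·-1972 + -3·652 = -17711
  a_10 = -3·-17711 + -1·5909 + -3·-1972 = 53140
  a_11 = -3·53140 + -1·-17711 + -3·5909 = -159436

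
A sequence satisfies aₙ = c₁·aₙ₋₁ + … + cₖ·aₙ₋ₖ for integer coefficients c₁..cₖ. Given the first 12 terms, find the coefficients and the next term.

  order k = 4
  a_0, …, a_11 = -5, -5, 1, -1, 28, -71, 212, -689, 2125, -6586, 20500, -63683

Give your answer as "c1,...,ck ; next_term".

-3,0,-2,-3 ; 197846

  a_4 = -3·-1 + 0·1 + -2·-5 + -3·-5 = 28
  a_5 = -3·28 + 0·-1 + -2·1 + -3·-5 = -71
  a_6 = -3·-71 + 0·28 + -2·-1 + -3·1 = 212
  a_7 = -3·212 + 0·-71 + -2·28 + -3·-1 = -689
  a_8 = -3·-689 + 0·212 + -2·-71 + -3·28 = 2125
  a_9 = -3·2125 + 0·-689 + -2·212 + -3·-71 = -6586
  a_10 = -3·-6586 + 0·2125 + -2·-689 + -3·212 = 20500
  a_11 = -3·20500 + 0·-6586 + -2·2125 + -3·-689 = -63683
  a_12 = -3·-63683 + 0·20500 + -2·-6586 + -3·2125 = 197846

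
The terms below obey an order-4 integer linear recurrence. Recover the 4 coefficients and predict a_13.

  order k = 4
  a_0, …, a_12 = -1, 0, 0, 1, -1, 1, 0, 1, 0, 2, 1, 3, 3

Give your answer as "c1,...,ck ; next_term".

0,1,1,1 ; 6

  a_4 = 0·1 + 1·0 + 1·0 + 1·-1 = -1
  a_5 = 0·-1 + 1·1 + 1·0 + 1·0 = 1
  a_6 = 0·1 + 1·-1 + 1·1 + 1·0 = 0
  a_7 = 0·0 + 1·1 + 1·-1 + 1·1 = 1
  a_8 = 0·1 + 1·0 + 1·1 + 1·-1 = 0
  a_9 = 0·0 + 1·1 + 1·0 + 1·1 = 2
  a_10 = 0·2 + 1·0 + 1·1 + 1·0 = 1
  a_11 = 0·1 + 1·2 + 1·0 + 1·1 = 3
  a_12 = 0·3 + 1·1 + 1·2 + 1·0 = 3
  a_13 = 0·3 + 1·3 + 1·1 + 1·2 = 6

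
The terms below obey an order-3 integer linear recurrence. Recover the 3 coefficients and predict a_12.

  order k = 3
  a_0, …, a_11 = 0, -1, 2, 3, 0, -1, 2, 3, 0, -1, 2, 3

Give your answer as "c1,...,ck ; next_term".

1,-1,1 ; 0

  a_3 = 1·2 + -1·-1 + 1·0 = 3
  a_4 = 1·3 + -1·2 + 1·-1 = 0
  a_5 = 1·0 + -1·3 + 1·2 = -1
  a_6 = 1·-1 + -1·0 + 1·3 = 2
  a_7 = 1·2 + -1·-1 + 1·0 = 3
  a_8 = 1·3 + -1·2 + 1·-1 = 0
  a_9 = 1·0 + -1·3 + 1·2 = -1
  a_10 = 1·-1 + -1·0 + 1·3 = 2
  a_11 = 1·2 + -1·-1 + 1·0 = 3
  a_12 = 1·3 + -1·2 + 1·-1 = 0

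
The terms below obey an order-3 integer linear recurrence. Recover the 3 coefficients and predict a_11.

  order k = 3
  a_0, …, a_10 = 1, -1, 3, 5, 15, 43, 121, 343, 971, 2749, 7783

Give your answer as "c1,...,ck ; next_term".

  a_3 = 2·3 + 2·-1 + 1·1 = 5
  a_4 = 2·5 + 2·3 + 1·-1 = 15
  a_5 = 2·15 + 2·5 + 1·3 = 43
  a_6 = 2·43 + 2·15 + 1·5 = 121
  a_7 = 2·121 + 2·43 + 1·15 = 343
  a_8 = 2·343 + 2·121 + 1·43 = 971
  a_9 = 2·971 + 2·343 + 1·121 = 2749
  a_10 = 2·2749 + 2·971 + 1·343 = 7783
  a_11 = 2·7783 + 2·2749 + 1·971 = 22035

2,2,1 ; 22035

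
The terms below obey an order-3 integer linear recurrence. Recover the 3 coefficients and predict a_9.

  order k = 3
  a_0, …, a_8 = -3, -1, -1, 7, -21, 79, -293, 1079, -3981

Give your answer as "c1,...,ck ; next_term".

-3,2,-2 ; 14687

  a_3 = -3·-1 + 2·-1 + -2·-3 = 7
  a_4 = -3·7 + 2·-1 + -2·-1 = -21
  a_5 = -3·-21 + 2·7 + -2·-1 = 79
  a_6 = -3·79 + 2·-21 + -2·7 = -293
  a_7 = -3·-293 + 2·79 + -2·-21 = 1079
  a_8 = -3·1079 + 2·-293 + -2·79 = -3981
  a_9 = -3·-3981 + 2·1079 + -2·-293 = 14687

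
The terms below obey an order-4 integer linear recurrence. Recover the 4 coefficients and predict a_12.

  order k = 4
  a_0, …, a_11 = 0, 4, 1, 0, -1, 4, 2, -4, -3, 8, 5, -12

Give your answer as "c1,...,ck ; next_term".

0,-1,0,1 ; -8

  a_4 = 0·0 + -1·1 + 0·4 + 1·0 = -1
  a_5 = 0·-1 + -1·0 + 0·1 + 1·4 = 4
  a_6 = 0·4 + -1·-1 + 0·0 + 1·1 = 2
  a_7 = 0·2 + -1·4 + 0·-1 + 1·0 = -4
  a_8 = 0·-4 + -1·2 + 0·4 + 1·-1 = -3
  a_9 = 0·-3 + -1·-4 + 0·2 + 1·4 = 8
  a_10 = 0·8 + -1·-3 + 0·-4 + 1·2 = 5
  a_11 = 0·5 + -1·8 + 0·-3 + 1·-4 = -12
  a_12 = 0·-12 + -1·5 + 0·8 + 1·-3 = -8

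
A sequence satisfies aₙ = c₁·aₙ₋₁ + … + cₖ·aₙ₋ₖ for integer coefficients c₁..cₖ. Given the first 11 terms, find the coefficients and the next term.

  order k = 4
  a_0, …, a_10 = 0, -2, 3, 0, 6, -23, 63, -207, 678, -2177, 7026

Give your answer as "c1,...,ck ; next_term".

-3,0,-3,-2 ; -22698

  a_4 = -3·0 + 0·3 + -3·-2 + -2·0 = 6
  a_5 = -3·6 + 0·0 + -3·3 + -2·-2 = -23
  a_6 = -3·-23 + 0·6 + -3·0 + -2·3 = 63
  a_7 = -3·63 + 0·-23 + -3·6 + -2·0 = -207
  a_8 = -3·-207 + 0·63 + -3·-23 + -2·6 = 678
  a_9 = -3·678 + 0·-207 + -3·63 + -2·-23 = -2177
  a_10 = -3·-2177 + 0·678 + -3·-207 + -2·63 = 7026
  a_11 = -3·7026 + 0·-2177 + -3·678 + -2·-207 = -22698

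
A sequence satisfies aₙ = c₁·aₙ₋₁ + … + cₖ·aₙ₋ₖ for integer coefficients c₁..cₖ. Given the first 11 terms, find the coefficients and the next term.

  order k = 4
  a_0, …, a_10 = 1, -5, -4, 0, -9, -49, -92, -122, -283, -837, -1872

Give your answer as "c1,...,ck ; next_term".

2,-2,4,3 ; -3568

  a_4 = 2·0 + -2·-4 + 4·-5 + 3·1 = -9
  a_5 = 2·-9 + -2·0 + 4·-4 + 3·-5 = -49
  a_6 = 2·-49 + -2·-9 + 4·0 + 3·-4 = -92
  a_7 = 2·-92 + -2·-49 + 4·-9 + 3·0 = -122
  a_8 = 2·-122 + -2·-92 + 4·-49 + 3·-9 = -283
  a_9 = 2·-283 + -2·-122 + 4·-92 + 3·-49 = -837
  a_10 = 2·-837 + -2·-283 + 4·-122 + 3·-92 = -1872
  a_11 = 2·-1872 + -2·-837 + 4·-283 + 3·-122 = -3568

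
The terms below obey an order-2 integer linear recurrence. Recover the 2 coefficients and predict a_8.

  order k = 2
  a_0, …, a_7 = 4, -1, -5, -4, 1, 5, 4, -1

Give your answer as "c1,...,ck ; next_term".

1,-1 ; -5

  a_2 = 1·-1 + -1·4 = -5
  a_3 = 1·-5 + -1·-1 = -4
  a_4 = 1·-4 + -1·-5 = 1
  a_5 = 1·1 + -1·-4 = 5
  a_6 = 1·5 + -1·1 = 4
  a_7 = 1·4 + -1·5 = -1
  a_8 = 1·-1 + -1·4 = -5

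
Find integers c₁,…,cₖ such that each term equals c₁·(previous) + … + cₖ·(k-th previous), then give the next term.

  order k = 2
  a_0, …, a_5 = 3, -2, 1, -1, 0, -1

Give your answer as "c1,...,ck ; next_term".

  a_2 = 1·-2 + 1·3 = 1
  a_3 = 1·1 + 1·-2 = -1
  a_4 = 1·-1 + 1·1 = 0
  a_5 = 1·0 + 1·-1 = -1
  a_6 = 1·-1 + 1·0 = -1

1,1 ; -1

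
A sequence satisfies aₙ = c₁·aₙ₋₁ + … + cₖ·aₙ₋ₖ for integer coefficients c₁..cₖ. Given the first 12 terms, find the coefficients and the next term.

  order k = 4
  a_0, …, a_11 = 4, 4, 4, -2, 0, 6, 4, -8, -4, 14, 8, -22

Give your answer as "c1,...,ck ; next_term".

  a_4 = 0·-2 + -1·4 + 0·4 + 1·4 = 0
  a_5 = 0·0 + -1·-2 + 0·4 + 1·4 = 6
  a_6 = 0·6 + -1·0 + 0·-2 + 1·4 = 4
  a_7 = 0·4 + -1·6 + 0·0 + 1·-2 = -8
  a_8 = 0·-8 + -1·4 + 0·6 + 1·0 = -4
  a_9 = 0·-4 + -1·-8 + 0·4 + 1·6 = 14
  a_10 = 0·14 + -1·-4 + 0·-8 + 1·4 = 8
  a_11 = 0·8 + -1·14 + 0·-4 + 1·-8 = -22
  a_12 = 0·-22 + -1·8 + 0·14 + 1·-4 = -12

0,-1,0,1 ; -12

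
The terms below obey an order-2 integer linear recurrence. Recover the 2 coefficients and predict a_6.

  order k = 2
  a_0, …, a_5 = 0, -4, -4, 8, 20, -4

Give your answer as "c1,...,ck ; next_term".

1,-3 ; -64

  a_2 = 1·-4 + -3·0 = -4
  a_3 = 1·-4 + -3·-4 = 8
  a_4 = 1·8 + -3·-4 = 20
  a_5 = 1·20 + -3·8 = -4
  a_6 = 1·-4 + -3·20 = -64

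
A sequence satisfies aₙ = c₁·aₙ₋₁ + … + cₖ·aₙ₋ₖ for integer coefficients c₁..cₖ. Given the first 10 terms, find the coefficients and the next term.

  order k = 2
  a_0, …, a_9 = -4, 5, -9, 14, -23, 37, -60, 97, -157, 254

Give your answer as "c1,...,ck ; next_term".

  a_2 = -1·5 + 1·-4 = -9
  a_3 = -1·-9 + 1·5 = 14
  a_4 = -1·14 + 1·-9 = -23
  a_5 = -1·-23 + 1·14 = 37
  a_6 = -1·37 + 1·-23 = -60
  a_7 = -1·-60 + 1·37 = 97
  a_8 = -1·97 + 1·-60 = -157
  a_9 = -1·-157 + 1·97 = 254
  a_10 = -1·254 + 1·-157 = -411

-1,1 ; -411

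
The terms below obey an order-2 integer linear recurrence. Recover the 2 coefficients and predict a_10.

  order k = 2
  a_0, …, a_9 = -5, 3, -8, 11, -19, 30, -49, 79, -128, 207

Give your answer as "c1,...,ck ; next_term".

-1,1 ; -335

  a_2 = -1·3 + 1·-5 = -8
  a_3 = -1·-8 + 1·3 = 11
  a_4 = -1·11 + 1·-8 = -19
  a_5 = -1·-19 + 1·11 = 30
  a_6 = -1·30 + 1·-19 = -49
  a_7 = -1·-49 + 1·30 = 79
  a_8 = -1·79 + 1·-49 = -128
  a_9 = -1·-128 + 1·79 = 207
  a_10 = -1·207 + 1·-128 = -335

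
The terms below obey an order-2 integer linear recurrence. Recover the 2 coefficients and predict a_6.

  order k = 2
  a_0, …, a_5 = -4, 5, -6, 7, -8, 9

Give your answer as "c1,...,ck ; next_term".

  a_2 = -2·5 + -1·-4 = -6
  a_3 = -2·-6 + -1·5 = 7
  a_4 = -2·7 + -1·-6 = -8
  a_5 = -2·-8 + -1·7 = 9
  a_6 = -2·9 + -1·-8 = -10

-2,-1 ; -10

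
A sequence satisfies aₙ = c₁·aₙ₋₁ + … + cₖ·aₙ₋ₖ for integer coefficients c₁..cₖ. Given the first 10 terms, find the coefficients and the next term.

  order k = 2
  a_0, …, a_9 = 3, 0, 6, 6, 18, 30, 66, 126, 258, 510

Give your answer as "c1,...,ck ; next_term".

1,2 ; 1026

  a_2 = 1·0 + 2·3 = 6
  a_3 = 1·6 + 2·0 = 6
  a_4 = 1·6 + 2·6 = 18
  a_5 = 1·18 + 2·6 = 30
  a_6 = 1·30 + 2·18 = 66
  a_7 = 1·66 + 2·30 = 126
  a_8 = 1·126 + 2·66 = 258
  a_9 = 1·258 + 2·126 = 510
  a_10 = 1·510 + 2·258 = 1026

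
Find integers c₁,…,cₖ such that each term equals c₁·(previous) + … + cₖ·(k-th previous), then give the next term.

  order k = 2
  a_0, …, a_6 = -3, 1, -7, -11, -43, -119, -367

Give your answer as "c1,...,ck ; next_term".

2,3 ; -1091

  a_2 = 2·1 + 3·-3 = -7
  a_3 = 2·-7 + 3·1 = -11
  a_4 = 2·-11 + 3·-7 = -43
  a_5 = 2·-43 + 3·-11 = -119
  a_6 = 2·-119 + 3·-43 = -367
  a_7 = 2·-367 + 3·-119 = -1091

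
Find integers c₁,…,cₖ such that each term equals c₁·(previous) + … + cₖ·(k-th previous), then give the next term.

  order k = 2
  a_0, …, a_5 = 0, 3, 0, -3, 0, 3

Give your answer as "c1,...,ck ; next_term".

0,-1 ; 0

  a_2 = 0·3 + -1·0 = 0
  a_3 = 0·0 + -1·3 = -3
  a_4 = 0·-3 + -1·0 = 0
  a_5 = 0·0 + -1·-3 = 3
  a_6 = 0·3 + -1·0 = 0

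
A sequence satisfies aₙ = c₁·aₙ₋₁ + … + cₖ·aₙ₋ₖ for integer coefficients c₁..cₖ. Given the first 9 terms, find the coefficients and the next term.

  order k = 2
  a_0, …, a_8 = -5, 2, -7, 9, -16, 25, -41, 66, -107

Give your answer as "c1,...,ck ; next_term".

-1,1 ; 173

  a_2 = -1·2 + 1·-5 = -7
  a_3 = -1·-7 + 1·2 = 9
  a_4 = -1·9 + 1·-7 = -16
  a_5 = -1·-16 + 1·9 = 25
  a_6 = -1·25 + 1·-16 = -41
  a_7 = -1·-41 + 1·25 = 66
  a_8 = -1·66 + 1·-41 = -107
  a_9 = -1·-107 + 1·66 = 173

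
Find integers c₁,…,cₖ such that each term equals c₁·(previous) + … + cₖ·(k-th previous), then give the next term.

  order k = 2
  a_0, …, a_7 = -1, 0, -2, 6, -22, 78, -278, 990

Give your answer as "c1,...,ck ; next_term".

  a_2 = -3·0 + 2·-1 = -2
  a_3 = -3·-2 + 2·0 = 6
  a_4 = -3·6 + 2·-2 = -22
  a_5 = -3·-22 + 2·6 = 78
  a_6 = -3·78 + 2·-22 = -278
  a_7 = -3·-278 + 2·78 = 990
  a_8 = -3·990 + 2·-278 = -3526

-3,2 ; -3526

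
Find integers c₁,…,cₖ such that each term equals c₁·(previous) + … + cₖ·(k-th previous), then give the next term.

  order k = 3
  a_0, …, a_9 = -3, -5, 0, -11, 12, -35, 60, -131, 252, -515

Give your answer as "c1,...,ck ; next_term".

  a_3 = -2·0 + 1·-5 + 2·-3 = -11
  a_4 = -2·-11 + 1·0 + 2·-5 = 12
  a_5 = -2·12 + 1·-11 + 2·0 = -35
  a_6 = -2·-35 + 1·12 + 2·-11 = 60
  a_7 = -2·60 + 1·-35 + 2·12 = -131
  a_8 = -2·-131 + 1·60 + 2·-35 = 252
  a_9 = -2·252 + 1·-131 + 2·60 = -515
  a_10 = -2·-515 + 1·252 + 2·-131 = 1020

-2,1,2 ; 1020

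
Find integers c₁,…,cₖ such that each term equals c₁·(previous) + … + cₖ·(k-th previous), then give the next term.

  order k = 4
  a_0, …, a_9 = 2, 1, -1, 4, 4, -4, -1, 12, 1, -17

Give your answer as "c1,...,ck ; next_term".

0,-1,1,1 ; 10

  a_4 = 0·4 + -1·-1 + 1·1 + 1·2 = 4
  a_5 = 0·4 + -1·4 + 1·-1 + 1·1 = -4
  a_6 = 0·-4 + -1·4 + 1·4 + 1·-1 = -1
  a_7 = 0·-1 + -1·-4 + 1·4 + 1·4 = 12
  a_8 = 0·12 + -1·-1 + 1·-4 + 1·4 = 1
  a_9 = 0·1 + -1·12 + 1·-1 + 1·-4 = -17
  a_10 = 0·-17 + -1·1 + 1·12 + 1·-1 = 10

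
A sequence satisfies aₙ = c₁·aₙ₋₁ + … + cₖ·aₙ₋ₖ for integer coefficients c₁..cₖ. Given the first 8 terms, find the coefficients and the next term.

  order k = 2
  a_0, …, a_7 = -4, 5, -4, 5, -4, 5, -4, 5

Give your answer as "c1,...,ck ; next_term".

  a_2 = 0·5 + 1·-4 = -4
  a_3 = 0·-4 + 1·5 = 5
  a_4 = 0·5 + 1·-4 = -4
  a_5 = 0·-4 + 1·5 = 5
  a_6 = 0·5 + 1·-4 = -4
  a_7 = 0·-4 + 1·5 = 5
  a_8 = 0·5 + 1·-4 = -4

0,1 ; -4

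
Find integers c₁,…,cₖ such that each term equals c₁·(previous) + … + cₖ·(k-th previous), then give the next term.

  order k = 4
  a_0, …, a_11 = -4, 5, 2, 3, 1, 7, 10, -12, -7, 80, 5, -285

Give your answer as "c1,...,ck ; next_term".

  a_4 = 0·3 + -3·2 + 3·5 + 2·-4 = 1
  a_5 = 0·1 + -3·3 + 3·2 + 2·5 = 7
  a_6 = 0·7 + -3·1 + 3·3 + 2·2 = 10
  a_7 = 0·10 + -3·7 + 3·1 + 2·3 = -12
  a_8 = 0·-12 + -3·10 + 3·7 + 2·1 = -7
  a_9 = 0·-7 + -3·-12 + 3·10 + 2·7 = 80
  a_10 = 0·80 + -3·-7 + 3·-12 + 2·10 = 5
  a_11 = 0·5 + -3·80 + 3·-7 + 2·-12 = -285
  a_12 = 0·-285 + -3·5 + 3·80 + 2·-7 = 211

0,-3,3,2 ; 211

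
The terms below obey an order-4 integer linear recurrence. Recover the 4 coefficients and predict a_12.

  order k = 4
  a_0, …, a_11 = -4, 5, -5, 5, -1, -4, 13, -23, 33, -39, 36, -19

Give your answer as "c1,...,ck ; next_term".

  a_4 = -1·5 + 1·-5 + 1·5 + -1·-4 = -1
  a_5 = -1·-1 + 1·5 + 1·-5 + -1·5 = -4
  a_6 = -1·-4 + 1·-1 + 1·5 + -1·-5 = 13
  a_7 = -1·13 + 1·-4 + 1·-1 + -1·5 = -23
  a_8 = -1·-23 + 1·13 + 1·-4 + -1·-1 = 33
  a_9 = -1·33 + 1·-23 + 1·13 + -1·-4 = -39
  a_10 = -1·-39 + 1·33 + 1·-23 + -1·13 = 36
  a_11 = -1·36 + 1·-39 + 1·33 + -1·-23 = -19
  a_12 = -1·-19 + 1·36 + 1·-39 + -1·33 = -17

-1,1,1,-1 ; -17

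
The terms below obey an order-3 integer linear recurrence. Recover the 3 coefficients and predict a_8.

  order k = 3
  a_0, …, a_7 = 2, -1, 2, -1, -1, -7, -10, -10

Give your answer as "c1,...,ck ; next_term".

2,-1,-3 ; 11

  a_3 = 2·2 + -1·-1 + -3·2 = -1
  a_4 = 2·-1 + -1·2 + -3·-1 = -1
  a_5 = 2·-1 + -1·-1 + -3·2 = -7
  a_6 = 2·-7 + -1·-1 + -3·-1 = -10
  a_7 = 2·-10 + -1·-7 + -3·-1 = -10
  a_8 = 2·-10 + -1·-10 + -3·-7 = 11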